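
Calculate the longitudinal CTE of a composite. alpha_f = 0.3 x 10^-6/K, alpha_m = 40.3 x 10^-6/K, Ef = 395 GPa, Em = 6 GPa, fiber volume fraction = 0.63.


E1 = Ef*Vf + Em*(1-Vf) = 251.07
alpha_1 = (alpha_f*Ef*Vf + alpha_m*Em*(1-Vf))/E1 = 0.65 x 10^-6/K

0.65 x 10^-6/K


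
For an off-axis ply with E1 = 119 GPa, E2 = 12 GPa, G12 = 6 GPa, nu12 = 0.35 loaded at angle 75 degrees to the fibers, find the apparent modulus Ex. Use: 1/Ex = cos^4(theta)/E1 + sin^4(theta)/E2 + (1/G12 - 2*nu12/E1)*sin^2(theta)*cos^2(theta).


cos^4(75) = 0.004487, sin^4(75) = 0.870513, sin^2(75)*cos^2(75) = 0.0625
1/G12 - 2*nu12/E1 = 1/6 - 2*0.35/119 = 0.160784 GPa^-1
1/Ex = 0.004487/119 + 0.870513/12 + 0.160784*0.0625 = 0.0826295 GPa^-1
Ex = 12.1 GPa

12.1 GPa


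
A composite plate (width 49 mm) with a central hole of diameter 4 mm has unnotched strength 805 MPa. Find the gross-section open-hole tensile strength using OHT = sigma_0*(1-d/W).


OHT = sigma_0*(1-d/W) = 805*(1-4/49) = 739.3 MPa

739.3 MPa


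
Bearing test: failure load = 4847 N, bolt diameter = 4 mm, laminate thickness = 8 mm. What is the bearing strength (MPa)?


sigma_br = F/(d*h) = 4847/(4*8) = 151.5 MPa

151.5 MPa


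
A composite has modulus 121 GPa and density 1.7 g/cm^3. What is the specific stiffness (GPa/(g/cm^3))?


Specific stiffness = E/rho = 121/1.7 = 71.2 GPa/(g/cm^3)

71.2 GPa/(g/cm^3)


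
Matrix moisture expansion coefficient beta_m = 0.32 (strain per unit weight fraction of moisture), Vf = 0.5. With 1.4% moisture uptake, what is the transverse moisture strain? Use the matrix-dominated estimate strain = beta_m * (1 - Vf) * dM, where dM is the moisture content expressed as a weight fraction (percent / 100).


dM = 1.4/100 = 0.014
strain = beta_m * (1-Vf) * dM = 0.32 * 0.5 * 0.014 = 0.00224

0.00224


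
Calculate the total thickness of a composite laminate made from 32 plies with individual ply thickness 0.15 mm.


h = n * t_ply = 32 * 0.15 = 4.8 mm

4.8 mm


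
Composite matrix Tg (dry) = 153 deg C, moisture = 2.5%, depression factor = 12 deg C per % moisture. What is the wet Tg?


Tg_wet = Tg_dry - k*moisture = 153 - 12*2.5 = 123.0 deg C

123.0 deg C


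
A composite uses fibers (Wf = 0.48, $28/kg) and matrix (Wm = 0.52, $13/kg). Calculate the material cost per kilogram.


Cost = cost_f*Wf + cost_m*Wm = 28*0.48 + 13*0.52 = $20.2/kg

$20.2/kg


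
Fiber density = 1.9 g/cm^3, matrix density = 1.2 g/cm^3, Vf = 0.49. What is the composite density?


rho_c = rho_f*Vf + rho_m*(1-Vf) = 1.9*0.49 + 1.2*0.51 = 1.543 g/cm^3

1.543 g/cm^3


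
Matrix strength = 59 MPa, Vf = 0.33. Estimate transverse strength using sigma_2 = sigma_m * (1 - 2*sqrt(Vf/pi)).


factor = 1 - 2*sqrt(0.33/pi) = 0.3518
sigma_2 = 59 * 0.3518 = 20.76 MPa

20.76 MPa


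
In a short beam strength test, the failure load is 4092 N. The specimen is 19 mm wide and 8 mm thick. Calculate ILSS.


ILSS = 3F/(4bh) = 3*4092/(4*19*8) = 20.19 MPa

20.19 MPa


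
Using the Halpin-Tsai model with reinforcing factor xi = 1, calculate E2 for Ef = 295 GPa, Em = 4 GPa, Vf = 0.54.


eta = (Ef/Em - 1)/(Ef/Em + xi) = (73.75 - 1)/(73.75 + 1) = 0.9732
E2 = Em*(1+xi*eta*Vf)/(1-eta*Vf) = 12.86 GPa

12.86 GPa


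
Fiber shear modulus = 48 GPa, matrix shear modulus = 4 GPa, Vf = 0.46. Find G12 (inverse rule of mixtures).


1/G12 = Vf/Gf + (1-Vf)/Gm = 0.46/48 + 0.54/4
G12 = 6.92 GPa

6.92 GPa


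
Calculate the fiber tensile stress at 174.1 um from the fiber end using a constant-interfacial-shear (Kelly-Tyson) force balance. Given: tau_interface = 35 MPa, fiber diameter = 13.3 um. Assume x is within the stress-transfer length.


Force balance: sigma_f * (pi*d^2/4) = tau * (pi*d) * x  ->  sigma_f = 4 * tau * x / d
sigma_f = 4 * 35 * 174.1 / 13.3 = 1832.6 MPa

1832.6 MPa


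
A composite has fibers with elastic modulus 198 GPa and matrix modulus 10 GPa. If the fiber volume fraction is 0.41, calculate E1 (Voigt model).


E1 = Ef*Vf + Em*(1-Vf) = 198*0.41 + 10*0.59 = 87.08 GPa

87.08 GPa


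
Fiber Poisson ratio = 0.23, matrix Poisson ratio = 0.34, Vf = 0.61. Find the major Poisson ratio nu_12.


nu_12 = nu_f*Vf + nu_m*(1-Vf) = 0.23*0.61 + 0.34*0.39 = 0.2729

0.2729


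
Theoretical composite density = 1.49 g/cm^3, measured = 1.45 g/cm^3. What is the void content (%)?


Void% = (rho_theo - rho_actual)/rho_theo * 100 = (1.49 - 1.45)/1.49 * 100 = 2.68%

2.68%


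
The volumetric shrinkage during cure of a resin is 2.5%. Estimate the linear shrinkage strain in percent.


Linear shrinkage ≈ vol_shrink/3 = 2.5/3 = 0.833%

0.833%


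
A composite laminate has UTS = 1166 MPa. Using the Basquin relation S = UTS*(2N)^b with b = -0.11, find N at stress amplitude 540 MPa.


N = 0.5 * (S/UTS)^(1/b) = 0.5 * (540/1166)^(1/-0.11) = 547.1476 cycles

547.1476 cycles


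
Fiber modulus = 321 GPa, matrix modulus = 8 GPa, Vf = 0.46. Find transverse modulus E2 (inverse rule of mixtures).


1/E2 = Vf/Ef + (1-Vf)/Em = 0.46/321 + 0.54/8
E2 = 14.51 GPa

14.51 GPa


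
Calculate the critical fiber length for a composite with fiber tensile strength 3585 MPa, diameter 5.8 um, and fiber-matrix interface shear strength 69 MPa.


Lc = sigma_f * d / (2 * tau_i) = 3585 * 5.8 / (2 * 69) = 150.7 um

150.7 um


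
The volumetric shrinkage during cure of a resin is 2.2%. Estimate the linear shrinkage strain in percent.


Linear shrinkage ≈ vol_shrink/3 = 2.2/3 = 0.733%

0.733%


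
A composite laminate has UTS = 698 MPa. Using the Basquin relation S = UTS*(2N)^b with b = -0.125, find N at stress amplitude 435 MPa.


N = 0.5 * (S/UTS)^(1/b) = 0.5 * (435/698)^(1/-0.125) = 21.9735 cycles

21.9735 cycles


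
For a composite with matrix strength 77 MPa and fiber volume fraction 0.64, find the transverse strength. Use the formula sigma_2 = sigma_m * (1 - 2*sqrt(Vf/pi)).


factor = 1 - 2*sqrt(0.64/pi) = 0.0973
sigma_2 = 77 * 0.0973 = 7.49 MPa

7.49 MPa


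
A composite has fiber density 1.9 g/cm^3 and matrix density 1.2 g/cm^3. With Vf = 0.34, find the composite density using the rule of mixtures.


rho_c = rho_f*Vf + rho_m*(1-Vf) = 1.9*0.34 + 1.2*0.66 = 1.438 g/cm^3

1.438 g/cm^3


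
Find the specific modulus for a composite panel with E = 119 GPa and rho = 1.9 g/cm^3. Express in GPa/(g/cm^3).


Specific stiffness = E/rho = 119/1.9 = 62.6 GPa/(g/cm^3)

62.6 GPa/(g/cm^3)


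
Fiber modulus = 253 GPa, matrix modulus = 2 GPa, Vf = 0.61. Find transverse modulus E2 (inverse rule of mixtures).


1/E2 = Vf/Ef + (1-Vf)/Em = 0.61/253 + 0.39/2
E2 = 5.07 GPa

5.07 GPa


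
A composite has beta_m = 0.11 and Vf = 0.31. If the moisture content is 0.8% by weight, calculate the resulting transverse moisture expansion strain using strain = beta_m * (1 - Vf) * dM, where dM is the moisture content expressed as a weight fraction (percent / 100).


dM = 0.8/100 = 0.008
strain = beta_m * (1-Vf) * dM = 0.11 * 0.69 * 0.008 = 0.0006072

0.0006072


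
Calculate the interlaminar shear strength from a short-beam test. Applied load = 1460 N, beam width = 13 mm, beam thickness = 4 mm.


ILSS = 3F/(4bh) = 3*1460/(4*13*4) = 21.06 MPa

21.06 MPa


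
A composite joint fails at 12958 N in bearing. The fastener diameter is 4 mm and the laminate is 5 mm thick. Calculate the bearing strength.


sigma_br = F/(d*h) = 12958/(4*5) = 647.9 MPa

647.9 MPa


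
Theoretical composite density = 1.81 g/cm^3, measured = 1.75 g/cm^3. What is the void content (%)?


Void% = (rho_theo - rho_actual)/rho_theo * 100 = (1.81 - 1.75)/1.81 * 100 = 3.31%

3.31%


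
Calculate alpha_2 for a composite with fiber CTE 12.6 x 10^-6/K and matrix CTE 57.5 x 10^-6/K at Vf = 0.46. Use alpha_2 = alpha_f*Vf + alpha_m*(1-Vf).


alpha_2 = alpha_f*Vf + alpha_m*(1-Vf) = 12.6*0.46 + 57.5*0.54 = 36.8 x 10^-6/K

36.8 x 10^-6/K


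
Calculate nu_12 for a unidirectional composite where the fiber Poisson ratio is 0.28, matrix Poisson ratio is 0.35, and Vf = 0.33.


nu_12 = nu_f*Vf + nu_m*(1-Vf) = 0.28*0.33 + 0.35*0.67 = 0.3269

0.3269


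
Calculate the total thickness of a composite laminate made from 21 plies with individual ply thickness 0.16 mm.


h = n * t_ply = 21 * 0.16 = 3.36 mm

3.36 mm


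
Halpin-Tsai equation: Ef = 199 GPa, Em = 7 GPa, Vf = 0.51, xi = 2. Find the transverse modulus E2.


eta = (Ef/Em - 1)/(Ef/Em + xi) = (28.4286 - 1)/(28.4286 + 2) = 0.9014
E2 = Em*(1+xi*eta*Vf)/(1-eta*Vf) = 24.87 GPa

24.87 GPa


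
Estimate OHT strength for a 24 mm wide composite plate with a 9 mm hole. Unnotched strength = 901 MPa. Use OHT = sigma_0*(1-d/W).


OHT = sigma_0*(1-d/W) = 901*(1-9/24) = 563.1 MPa

563.1 MPa


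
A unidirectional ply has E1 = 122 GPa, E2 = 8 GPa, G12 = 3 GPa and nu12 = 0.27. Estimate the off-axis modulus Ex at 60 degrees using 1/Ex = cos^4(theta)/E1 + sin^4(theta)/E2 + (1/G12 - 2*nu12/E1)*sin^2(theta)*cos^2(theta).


cos^4(60) = 0.0625, sin^4(60) = 0.5625, sin^2(60)*cos^2(60) = 0.1875
1/G12 - 2*nu12/E1 = 1/3 - 2*0.27/122 = 0.328907 GPa^-1
1/Ex = 0.0625/122 + 0.5625/8 + 0.328907*0.1875 = 0.1324949 GPa^-1
Ex = 7.55 GPa

7.55 GPa


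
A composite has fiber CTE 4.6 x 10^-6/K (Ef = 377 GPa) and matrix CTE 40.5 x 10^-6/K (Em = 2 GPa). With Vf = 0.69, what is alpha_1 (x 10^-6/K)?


E1 = Ef*Vf + Em*(1-Vf) = 260.75
alpha_1 = (alpha_f*Ef*Vf + alpha_m*Em*(1-Vf))/E1 = 4.69 x 10^-6/K

4.69 x 10^-6/K


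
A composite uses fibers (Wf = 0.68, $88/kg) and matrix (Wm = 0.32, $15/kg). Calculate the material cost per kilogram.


Cost = cost_f*Wf + cost_m*Wm = 88*0.68 + 15*0.32 = $64.64/kg

$64.64/kg


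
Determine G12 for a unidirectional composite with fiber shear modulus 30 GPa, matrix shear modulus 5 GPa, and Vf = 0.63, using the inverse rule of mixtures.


1/G12 = Vf/Gf + (1-Vf)/Gm = 0.63/30 + 0.37/5
G12 = 10.53 GPa

10.53 GPa


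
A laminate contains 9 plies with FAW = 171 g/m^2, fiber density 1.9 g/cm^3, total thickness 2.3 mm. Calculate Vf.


Vf = n * FAW / (rho_f * h * 1000) = 9 * 171 / (1.9 * 2.3 * 1000) = 0.3522

0.3522


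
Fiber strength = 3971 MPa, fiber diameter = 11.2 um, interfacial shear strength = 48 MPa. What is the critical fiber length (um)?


Lc = sigma_f * d / (2 * tau_i) = 3971 * 11.2 / (2 * 48) = 463.3 um

463.3 um


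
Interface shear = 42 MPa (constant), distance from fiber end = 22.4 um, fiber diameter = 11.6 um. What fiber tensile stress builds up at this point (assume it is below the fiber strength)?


Force balance: sigma_f * (pi*d^2/4) = tau * (pi*d) * x  ->  sigma_f = 4 * tau * x / d
sigma_f = 4 * 42 * 22.4 / 11.6 = 324.4 MPa

324.4 MPa


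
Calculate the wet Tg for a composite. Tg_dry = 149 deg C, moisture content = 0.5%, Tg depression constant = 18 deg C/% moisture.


Tg_wet = Tg_dry - k*moisture = 149 - 18*0.5 = 140.0 deg C

140.0 deg C


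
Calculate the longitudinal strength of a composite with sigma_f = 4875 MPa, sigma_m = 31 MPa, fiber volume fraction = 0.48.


sigma_1 = sigma_f*Vf + sigma_m*(1-Vf) = 4875*0.48 + 31*0.52 = 2356.1 MPa

2356.1 MPa


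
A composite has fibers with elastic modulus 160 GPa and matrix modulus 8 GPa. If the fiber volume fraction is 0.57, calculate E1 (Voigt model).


E1 = Ef*Vf + Em*(1-Vf) = 160*0.57 + 8*0.43 = 94.64 GPa

94.64 GPa


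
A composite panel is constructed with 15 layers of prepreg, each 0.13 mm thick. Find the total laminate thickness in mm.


h = n * t_ply = 15 * 0.13 = 1.95 mm

1.95 mm


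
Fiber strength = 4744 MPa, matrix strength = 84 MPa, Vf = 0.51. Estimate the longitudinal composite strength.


sigma_1 = sigma_f*Vf + sigma_m*(1-Vf) = 4744*0.51 + 84*0.49 = 2460.6 MPa

2460.6 MPa


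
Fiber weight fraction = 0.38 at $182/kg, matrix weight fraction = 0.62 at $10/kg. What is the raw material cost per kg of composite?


Cost = cost_f*Wf + cost_m*Wm = 182*0.38 + 10*0.62 = $75.36/kg

$75.36/kg


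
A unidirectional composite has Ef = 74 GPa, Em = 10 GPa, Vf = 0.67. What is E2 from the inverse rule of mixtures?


1/E2 = Vf/Ef + (1-Vf)/Em = 0.67/74 + 0.33/10
E2 = 23.78 GPa

23.78 GPa


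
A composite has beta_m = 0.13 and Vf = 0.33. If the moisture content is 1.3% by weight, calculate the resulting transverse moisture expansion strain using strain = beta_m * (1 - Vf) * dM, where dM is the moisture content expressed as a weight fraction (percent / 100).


dM = 1.3/100 = 0.013
strain = beta_m * (1-Vf) * dM = 0.13 * 0.67 * 0.013 = 0.0011323

0.0011323


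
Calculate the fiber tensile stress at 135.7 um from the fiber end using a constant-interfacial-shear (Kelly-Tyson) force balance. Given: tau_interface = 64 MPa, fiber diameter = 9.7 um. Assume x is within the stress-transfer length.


Force balance: sigma_f * (pi*d^2/4) = tau * (pi*d) * x  ->  sigma_f = 4 * tau * x / d
sigma_f = 4 * 64 * 135.7 / 9.7 = 3581.4 MPa

3581.4 MPa


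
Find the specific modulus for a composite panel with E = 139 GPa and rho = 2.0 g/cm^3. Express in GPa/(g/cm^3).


Specific stiffness = E/rho = 139/2.0 = 69.5 GPa/(g/cm^3)

69.5 GPa/(g/cm^3)


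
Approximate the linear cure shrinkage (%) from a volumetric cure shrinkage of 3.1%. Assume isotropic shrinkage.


Linear shrinkage ≈ vol_shrink/3 = 3.1/3 = 1.033%

1.033%


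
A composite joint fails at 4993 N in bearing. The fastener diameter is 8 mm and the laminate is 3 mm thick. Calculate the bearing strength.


sigma_br = F/(d*h) = 4993/(8*3) = 208.0 MPa

208.0 MPa


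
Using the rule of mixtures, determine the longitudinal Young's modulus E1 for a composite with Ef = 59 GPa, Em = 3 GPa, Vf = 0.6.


E1 = Ef*Vf + Em*(1-Vf) = 59*0.6 + 3*0.4 = 36.6 GPa

36.6 GPa


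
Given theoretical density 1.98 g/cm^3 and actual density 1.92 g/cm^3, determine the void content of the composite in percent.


Void% = (rho_theo - rho_actual)/rho_theo * 100 = (1.98 - 1.92)/1.98 * 100 = 3.03%

3.03%


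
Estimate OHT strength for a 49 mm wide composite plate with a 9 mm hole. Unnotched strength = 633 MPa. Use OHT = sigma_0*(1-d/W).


OHT = sigma_0*(1-d/W) = 633*(1-9/49) = 516.7 MPa

516.7 MPa


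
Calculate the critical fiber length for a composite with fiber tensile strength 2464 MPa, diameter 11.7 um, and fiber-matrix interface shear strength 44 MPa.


Lc = sigma_f * d / (2 * tau_i) = 2464 * 11.7 / (2 * 44) = 327.6 um

327.6 um


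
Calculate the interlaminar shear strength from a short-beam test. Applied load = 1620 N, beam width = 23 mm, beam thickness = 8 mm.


ILSS = 3F/(4bh) = 3*1620/(4*23*8) = 6.6 MPa

6.6 MPa


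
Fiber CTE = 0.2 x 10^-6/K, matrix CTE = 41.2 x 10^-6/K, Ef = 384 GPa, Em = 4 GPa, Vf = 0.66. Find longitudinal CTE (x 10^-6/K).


E1 = Ef*Vf + Em*(1-Vf) = 254.8
alpha_1 = (alpha_f*Ef*Vf + alpha_m*Em*(1-Vf))/E1 = 0.42 x 10^-6/K

0.42 x 10^-6/K


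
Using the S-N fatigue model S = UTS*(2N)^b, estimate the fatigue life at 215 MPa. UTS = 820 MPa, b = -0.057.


N = 0.5 * (S/UTS)^(1/b) = 0.5 * (215/820)^(1/-0.057) = 7.9166e+09 cycles

7.9166e+09 cycles


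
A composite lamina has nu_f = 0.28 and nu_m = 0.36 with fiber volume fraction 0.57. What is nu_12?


nu_12 = nu_f*Vf + nu_m*(1-Vf) = 0.28*0.57 + 0.36*0.43 = 0.3144

0.3144


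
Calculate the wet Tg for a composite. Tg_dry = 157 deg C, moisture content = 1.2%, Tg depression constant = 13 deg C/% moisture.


Tg_wet = Tg_dry - k*moisture = 157 - 13*1.2 = 141.4 deg C

141.4 deg C


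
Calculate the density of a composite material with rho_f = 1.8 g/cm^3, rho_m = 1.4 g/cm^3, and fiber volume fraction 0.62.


rho_c = rho_f*Vf + rho_m*(1-Vf) = 1.8*0.62 + 1.4*0.38 = 1.648 g/cm^3

1.648 g/cm^3


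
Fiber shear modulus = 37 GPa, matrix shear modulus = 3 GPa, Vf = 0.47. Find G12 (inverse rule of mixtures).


1/G12 = Vf/Gf + (1-Vf)/Gm = 0.47/37 + 0.53/3
G12 = 5.28 GPa

5.28 GPa


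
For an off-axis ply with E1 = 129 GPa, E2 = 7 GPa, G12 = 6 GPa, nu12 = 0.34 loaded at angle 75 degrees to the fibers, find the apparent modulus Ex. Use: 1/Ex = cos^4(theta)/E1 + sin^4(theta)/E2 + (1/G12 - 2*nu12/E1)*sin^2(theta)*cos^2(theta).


cos^4(75) = 0.004487, sin^4(75) = 0.870513, sin^2(75)*cos^2(75) = 0.0625
1/G12 - 2*nu12/E1 = 1/6 - 2*0.34/129 = 0.161395 GPa^-1
1/Ex = 0.004487/129 + 0.870513/7 + 0.161395*0.0625 = 0.134481 GPa^-1
Ex = 7.44 GPa

7.44 GPa


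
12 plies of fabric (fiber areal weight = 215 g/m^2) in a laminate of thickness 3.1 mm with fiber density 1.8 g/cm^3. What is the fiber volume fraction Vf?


Vf = n * FAW / (rho_f * h * 1000) = 12 * 215 / (1.8 * 3.1 * 1000) = 0.4624

0.4624


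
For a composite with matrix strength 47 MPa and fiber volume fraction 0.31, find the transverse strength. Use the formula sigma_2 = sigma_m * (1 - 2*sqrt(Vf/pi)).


factor = 1 - 2*sqrt(0.31/pi) = 0.3717
sigma_2 = 47 * 0.3717 = 17.47 MPa

17.47 MPa


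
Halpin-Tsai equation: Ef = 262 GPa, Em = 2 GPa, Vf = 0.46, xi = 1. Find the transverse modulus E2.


eta = (Ef/Em - 1)/(Ef/Em + xi) = (131.0 - 1)/(131.0 + 1) = 0.9848
E2 = Em*(1+xi*eta*Vf)/(1-eta*Vf) = 5.31 GPa

5.31 GPa


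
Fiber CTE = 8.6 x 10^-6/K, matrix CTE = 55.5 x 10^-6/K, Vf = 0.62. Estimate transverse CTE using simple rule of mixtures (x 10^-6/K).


alpha_2 = alpha_f*Vf + alpha_m*(1-Vf) = 8.6*0.62 + 55.5*0.38 = 26.4 x 10^-6/K

26.4 x 10^-6/K


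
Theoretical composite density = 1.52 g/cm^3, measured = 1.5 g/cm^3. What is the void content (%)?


Void% = (rho_theo - rho_actual)/rho_theo * 100 = (1.52 - 1.5)/1.52 * 100 = 1.32%

1.32%


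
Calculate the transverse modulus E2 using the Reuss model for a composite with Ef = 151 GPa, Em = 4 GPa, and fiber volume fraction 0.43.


1/E2 = Vf/Ef + (1-Vf)/Em = 0.43/151 + 0.57/4
E2 = 6.88 GPa

6.88 GPa


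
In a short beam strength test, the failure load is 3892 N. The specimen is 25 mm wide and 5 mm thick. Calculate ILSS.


ILSS = 3F/(4bh) = 3*3892/(4*25*5) = 23.35 MPa

23.35 MPa


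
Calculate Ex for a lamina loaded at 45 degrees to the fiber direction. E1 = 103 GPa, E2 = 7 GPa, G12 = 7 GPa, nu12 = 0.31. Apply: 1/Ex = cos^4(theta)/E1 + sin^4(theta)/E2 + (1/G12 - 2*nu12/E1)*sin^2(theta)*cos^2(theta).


cos^4(45) = 0.25, sin^4(45) = 0.25, sin^2(45)*cos^2(45) = 0.25
1/G12 - 2*nu12/E1 = 1/7 - 2*0.31/103 = 0.136838 GPa^-1
1/Ex = 0.25/103 + 0.25/7 + 0.136838*0.25 = 0.0723509 GPa^-1
Ex = 13.82 GPa

13.82 GPa


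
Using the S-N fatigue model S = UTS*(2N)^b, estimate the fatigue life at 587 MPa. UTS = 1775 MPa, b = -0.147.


N = 0.5 * (S/UTS)^(1/b) = 0.5 * (587/1775)^(1/-0.147) = 929.1533 cycles

929.1533 cycles


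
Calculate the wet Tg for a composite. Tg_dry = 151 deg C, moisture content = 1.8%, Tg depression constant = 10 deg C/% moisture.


Tg_wet = Tg_dry - k*moisture = 151 - 10*1.8 = 133.0 deg C

133.0 deg C


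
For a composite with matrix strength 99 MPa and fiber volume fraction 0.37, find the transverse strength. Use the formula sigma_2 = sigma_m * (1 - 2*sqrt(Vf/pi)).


factor = 1 - 2*sqrt(0.37/pi) = 0.3136
sigma_2 = 99 * 0.3136 = 31.05 MPa

31.05 MPa


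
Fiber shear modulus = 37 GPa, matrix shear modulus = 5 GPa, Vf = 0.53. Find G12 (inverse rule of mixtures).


1/G12 = Vf/Gf + (1-Vf)/Gm = 0.53/37 + 0.47/5
G12 = 9.23 GPa

9.23 GPa


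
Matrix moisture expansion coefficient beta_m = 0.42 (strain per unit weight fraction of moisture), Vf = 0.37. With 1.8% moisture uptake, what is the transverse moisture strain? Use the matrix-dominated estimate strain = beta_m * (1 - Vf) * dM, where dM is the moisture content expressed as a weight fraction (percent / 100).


dM = 1.8/100 = 0.018
strain = beta_m * (1-Vf) * dM = 0.42 * 0.63 * 0.018 = 0.0047628

0.0047628


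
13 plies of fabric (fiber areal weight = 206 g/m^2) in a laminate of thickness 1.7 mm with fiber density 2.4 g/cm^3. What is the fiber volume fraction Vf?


Vf = n * FAW / (rho_f * h * 1000) = 13 * 206 / (2.4 * 1.7 * 1000) = 0.6564

0.6564


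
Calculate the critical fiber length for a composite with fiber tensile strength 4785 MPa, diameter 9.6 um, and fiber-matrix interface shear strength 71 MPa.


Lc = sigma_f * d / (2 * tau_i) = 4785 * 9.6 / (2 * 71) = 323.5 um

323.5 um


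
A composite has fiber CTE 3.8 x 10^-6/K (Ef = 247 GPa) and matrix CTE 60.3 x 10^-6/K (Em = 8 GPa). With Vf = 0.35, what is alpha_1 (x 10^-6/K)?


E1 = Ef*Vf + Em*(1-Vf) = 91.65
alpha_1 = (alpha_f*Ef*Vf + alpha_m*Em*(1-Vf))/E1 = 7.01 x 10^-6/K

7.01 x 10^-6/K


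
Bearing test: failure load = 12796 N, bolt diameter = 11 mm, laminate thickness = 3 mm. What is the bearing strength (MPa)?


sigma_br = F/(d*h) = 12796/(11*3) = 387.8 MPa

387.8 MPa


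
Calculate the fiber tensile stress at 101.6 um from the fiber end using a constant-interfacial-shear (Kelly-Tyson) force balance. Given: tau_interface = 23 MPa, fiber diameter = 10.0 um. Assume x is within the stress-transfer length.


Force balance: sigma_f * (pi*d^2/4) = tau * (pi*d) * x  ->  sigma_f = 4 * tau * x / d
sigma_f = 4 * 23 * 101.6 / 10.0 = 934.7 MPa

934.7 MPa


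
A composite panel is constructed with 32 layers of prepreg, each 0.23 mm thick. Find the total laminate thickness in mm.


h = n * t_ply = 32 * 0.23 = 7.36 mm

7.36 mm


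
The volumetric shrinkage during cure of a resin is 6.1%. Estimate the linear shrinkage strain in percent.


Linear shrinkage ≈ vol_shrink/3 = 6.1/3 = 2.033%

2.033%


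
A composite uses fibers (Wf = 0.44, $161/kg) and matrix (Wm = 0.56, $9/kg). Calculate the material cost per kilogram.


Cost = cost_f*Wf + cost_m*Wm = 161*0.44 + 9*0.56 = $75.88/kg

$75.88/kg


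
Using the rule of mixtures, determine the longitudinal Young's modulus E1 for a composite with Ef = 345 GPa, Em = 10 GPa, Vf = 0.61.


E1 = Ef*Vf + Em*(1-Vf) = 345*0.61 + 10*0.39 = 214.35 GPa

214.35 GPa


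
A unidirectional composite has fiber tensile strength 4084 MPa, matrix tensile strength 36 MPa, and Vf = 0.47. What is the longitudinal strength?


sigma_1 = sigma_f*Vf + sigma_m*(1-Vf) = 4084*0.47 + 36*0.53 = 1938.6 MPa

1938.6 MPa


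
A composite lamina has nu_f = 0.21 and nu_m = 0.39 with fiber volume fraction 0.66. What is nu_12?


nu_12 = nu_f*Vf + nu_m*(1-Vf) = 0.21*0.66 + 0.39*0.34 = 0.2712

0.2712


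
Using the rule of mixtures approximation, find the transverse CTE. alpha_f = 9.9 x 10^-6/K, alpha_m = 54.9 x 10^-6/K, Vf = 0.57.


alpha_2 = alpha_f*Vf + alpha_m*(1-Vf) = 9.9*0.57 + 54.9*0.43 = 29.3 x 10^-6/K

29.3 x 10^-6/K


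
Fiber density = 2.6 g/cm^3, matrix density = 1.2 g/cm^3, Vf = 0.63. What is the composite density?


rho_c = rho_f*Vf + rho_m*(1-Vf) = 2.6*0.63 + 1.2*0.37 = 2.082 g/cm^3

2.082 g/cm^3


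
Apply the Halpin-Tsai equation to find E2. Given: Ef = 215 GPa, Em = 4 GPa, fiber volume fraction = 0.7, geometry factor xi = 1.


eta = (Ef/Em - 1)/(Ef/Em + xi) = (53.75 - 1)/(53.75 + 1) = 0.9635
E2 = Em*(1+xi*eta*Vf)/(1-eta*Vf) = 20.57 GPa

20.57 GPa


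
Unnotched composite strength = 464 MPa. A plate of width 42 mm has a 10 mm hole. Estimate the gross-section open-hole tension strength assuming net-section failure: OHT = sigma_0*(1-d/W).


OHT = sigma_0*(1-d/W) = 464*(1-10/42) = 353.5 MPa

353.5 MPa


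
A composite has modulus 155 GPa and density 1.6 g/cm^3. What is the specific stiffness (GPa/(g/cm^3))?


Specific stiffness = E/rho = 155/1.6 = 96.9 GPa/(g/cm^3)

96.9 GPa/(g/cm^3)


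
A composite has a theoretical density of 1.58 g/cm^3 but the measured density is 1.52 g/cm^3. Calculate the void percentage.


Void% = (rho_theo - rho_actual)/rho_theo * 100 = (1.58 - 1.52)/1.58 * 100 = 3.8%

3.8%


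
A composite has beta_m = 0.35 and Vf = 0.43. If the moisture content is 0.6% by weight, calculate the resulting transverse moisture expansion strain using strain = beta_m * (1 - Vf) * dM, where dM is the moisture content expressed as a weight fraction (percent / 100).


dM = 0.6/100 = 0.006
strain = beta_m * (1-Vf) * dM = 0.35 * 0.57 * 0.006 = 0.001197

0.001197


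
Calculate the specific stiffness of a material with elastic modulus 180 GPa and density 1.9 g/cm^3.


Specific stiffness = E/rho = 180/1.9 = 94.7 GPa/(g/cm^3)

94.7 GPa/(g/cm^3)


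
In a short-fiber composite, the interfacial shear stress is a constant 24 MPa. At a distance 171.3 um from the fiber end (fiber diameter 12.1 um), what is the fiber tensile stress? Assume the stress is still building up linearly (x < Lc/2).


Force balance: sigma_f * (pi*d^2/4) = tau * (pi*d) * x  ->  sigma_f = 4 * tau * x / d
sigma_f = 4 * 24 * 171.3 / 12.1 = 1359.1 MPa

1359.1 MPa


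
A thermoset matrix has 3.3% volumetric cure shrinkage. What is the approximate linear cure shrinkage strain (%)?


Linear shrinkage ≈ vol_shrink/3 = 3.3/3 = 1.1%

1.1%


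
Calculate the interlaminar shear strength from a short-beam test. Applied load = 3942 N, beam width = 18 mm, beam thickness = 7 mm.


ILSS = 3F/(4bh) = 3*3942/(4*18*7) = 23.46 MPa

23.46 MPa


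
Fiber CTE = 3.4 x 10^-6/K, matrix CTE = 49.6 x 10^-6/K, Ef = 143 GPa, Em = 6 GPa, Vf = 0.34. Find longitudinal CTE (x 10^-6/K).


E1 = Ef*Vf + Em*(1-Vf) = 52.58
alpha_1 = (alpha_f*Ef*Vf + alpha_m*Em*(1-Vf))/E1 = 6.88 x 10^-6/K

6.88 x 10^-6/K


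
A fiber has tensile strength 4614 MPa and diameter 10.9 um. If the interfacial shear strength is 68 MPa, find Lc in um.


Lc = sigma_f * d / (2 * tau_i) = 4614 * 10.9 / (2 * 68) = 369.8 um

369.8 um


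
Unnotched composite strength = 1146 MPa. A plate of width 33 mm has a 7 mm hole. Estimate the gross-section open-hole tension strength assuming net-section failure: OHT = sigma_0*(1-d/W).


OHT = sigma_0*(1-d/W) = 1146*(1-7/33) = 902.9 MPa

902.9 MPa


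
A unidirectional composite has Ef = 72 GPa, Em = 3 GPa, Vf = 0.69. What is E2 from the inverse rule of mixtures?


1/E2 = Vf/Ef + (1-Vf)/Em = 0.69/72 + 0.31/3
E2 = 8.86 GPa

8.86 GPa


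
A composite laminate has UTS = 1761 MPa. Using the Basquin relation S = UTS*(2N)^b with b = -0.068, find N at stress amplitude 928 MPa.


N = 0.5 * (S/UTS)^(1/b) = 0.5 * (928/1761)^(1/-0.068) = 6170.4072 cycles

6170.4072 cycles


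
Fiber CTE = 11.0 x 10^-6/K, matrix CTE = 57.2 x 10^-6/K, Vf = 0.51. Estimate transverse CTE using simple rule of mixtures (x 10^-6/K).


alpha_2 = alpha_f*Vf + alpha_m*(1-Vf) = 11.0*0.51 + 57.2*0.49 = 33.6 x 10^-6/K

33.6 x 10^-6/K


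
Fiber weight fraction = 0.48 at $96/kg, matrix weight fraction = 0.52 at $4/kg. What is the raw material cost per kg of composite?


Cost = cost_f*Wf + cost_m*Wm = 96*0.48 + 4*0.52 = $48.16/kg

$48.16/kg


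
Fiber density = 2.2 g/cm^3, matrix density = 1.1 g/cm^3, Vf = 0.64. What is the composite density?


rho_c = rho_f*Vf + rho_m*(1-Vf) = 2.2*0.64 + 1.1*0.36 = 1.804 g/cm^3

1.804 g/cm^3


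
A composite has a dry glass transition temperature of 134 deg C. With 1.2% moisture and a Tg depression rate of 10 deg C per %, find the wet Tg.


Tg_wet = Tg_dry - k*moisture = 134 - 10*1.2 = 122.0 deg C

122.0 deg C


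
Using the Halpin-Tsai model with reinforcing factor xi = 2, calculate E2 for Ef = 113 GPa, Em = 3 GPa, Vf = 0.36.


eta = (Ef/Em - 1)/(Ef/Em + xi) = (37.6667 - 1)/(37.6667 + 2) = 0.9244
E2 = Em*(1+xi*eta*Vf)/(1-eta*Vf) = 7.49 GPa

7.49 GPa


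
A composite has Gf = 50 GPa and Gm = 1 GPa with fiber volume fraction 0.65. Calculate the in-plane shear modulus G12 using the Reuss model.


1/G12 = Vf/Gf + (1-Vf)/Gm = 0.65/50 + 0.35/1
G12 = 2.75 GPa

2.75 GPa


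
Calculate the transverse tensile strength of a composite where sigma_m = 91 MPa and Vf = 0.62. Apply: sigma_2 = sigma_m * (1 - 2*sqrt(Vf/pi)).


factor = 1 - 2*sqrt(0.62/pi) = 0.1115
sigma_2 = 91 * 0.1115 = 10.15 MPa

10.15 MPa


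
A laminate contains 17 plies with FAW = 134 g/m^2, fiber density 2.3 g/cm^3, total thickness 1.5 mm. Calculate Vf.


Vf = n * FAW / (rho_f * h * 1000) = 17 * 134 / (2.3 * 1.5 * 1000) = 0.6603

0.6603


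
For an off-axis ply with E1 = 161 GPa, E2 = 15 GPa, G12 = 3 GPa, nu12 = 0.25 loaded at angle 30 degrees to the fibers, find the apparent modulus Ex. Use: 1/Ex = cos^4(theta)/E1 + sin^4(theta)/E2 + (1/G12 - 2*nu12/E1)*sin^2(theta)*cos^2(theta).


cos^4(30) = 0.5625, sin^4(30) = 0.0625, sin^2(30)*cos^2(30) = 0.1875
1/G12 - 2*nu12/E1 = 1/3 - 2*0.25/161 = 0.330228 GPa^-1
1/Ex = 0.5625/161 + 0.0625/15 + 0.330228*0.1875 = 0.0695782 GPa^-1
Ex = 14.37 GPa

14.37 GPa


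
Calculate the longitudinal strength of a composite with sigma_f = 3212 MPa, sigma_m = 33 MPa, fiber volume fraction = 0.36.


sigma_1 = sigma_f*Vf + sigma_m*(1-Vf) = 3212*0.36 + 33*0.64 = 1177.4 MPa

1177.4 MPa


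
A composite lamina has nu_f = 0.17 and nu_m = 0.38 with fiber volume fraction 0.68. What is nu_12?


nu_12 = nu_f*Vf + nu_m*(1-Vf) = 0.17*0.68 + 0.38*0.32 = 0.2372

0.2372


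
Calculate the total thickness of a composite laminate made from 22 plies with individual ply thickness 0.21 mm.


h = n * t_ply = 22 * 0.21 = 4.62 mm

4.62 mm


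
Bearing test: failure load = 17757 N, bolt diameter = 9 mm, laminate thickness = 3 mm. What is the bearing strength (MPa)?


sigma_br = F/(d*h) = 17757/(9*3) = 657.7 MPa

657.7 MPa


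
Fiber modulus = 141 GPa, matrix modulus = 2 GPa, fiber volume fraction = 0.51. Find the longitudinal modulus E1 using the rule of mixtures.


E1 = Ef*Vf + Em*(1-Vf) = 141*0.51 + 2*0.49 = 72.89 GPa

72.89 GPa


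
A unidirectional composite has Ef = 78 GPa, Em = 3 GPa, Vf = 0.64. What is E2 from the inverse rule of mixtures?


1/E2 = Vf/Ef + (1-Vf)/Em = 0.64/78 + 0.36/3
E2 = 7.8 GPa

7.8 GPa


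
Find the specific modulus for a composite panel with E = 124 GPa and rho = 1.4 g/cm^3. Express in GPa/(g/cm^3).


Specific stiffness = E/rho = 124/1.4 = 88.6 GPa/(g/cm^3)

88.6 GPa/(g/cm^3)


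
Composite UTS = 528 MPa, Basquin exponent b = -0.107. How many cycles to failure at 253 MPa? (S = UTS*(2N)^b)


N = 0.5 * (S/UTS)^(1/b) = 0.5 * (253/528)^(1/-0.107) = 484.2577 cycles

484.2577 cycles


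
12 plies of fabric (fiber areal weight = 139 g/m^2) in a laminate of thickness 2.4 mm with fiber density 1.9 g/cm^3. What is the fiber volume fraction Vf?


Vf = n * FAW / (rho_f * h * 1000) = 12 * 139 / (1.9 * 2.4 * 1000) = 0.3658

0.3658


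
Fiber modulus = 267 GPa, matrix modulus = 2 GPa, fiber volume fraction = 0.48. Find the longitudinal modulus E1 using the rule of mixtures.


E1 = Ef*Vf + Em*(1-Vf) = 267*0.48 + 2*0.52 = 129.2 GPa

129.2 GPa


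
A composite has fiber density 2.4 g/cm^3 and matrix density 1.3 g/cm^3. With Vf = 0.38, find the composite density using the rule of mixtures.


rho_c = rho_f*Vf + rho_m*(1-Vf) = 2.4*0.38 + 1.3*0.62 = 1.718 g/cm^3

1.718 g/cm^3


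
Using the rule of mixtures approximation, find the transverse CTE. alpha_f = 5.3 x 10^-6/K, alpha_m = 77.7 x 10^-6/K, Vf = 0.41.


alpha_2 = alpha_f*Vf + alpha_m*(1-Vf) = 5.3*0.41 + 77.7*0.59 = 48.0 x 10^-6/K

48.0 x 10^-6/K


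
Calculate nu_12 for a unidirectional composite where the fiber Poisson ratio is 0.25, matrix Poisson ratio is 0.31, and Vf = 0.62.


nu_12 = nu_f*Vf + nu_m*(1-Vf) = 0.25*0.62 + 0.31*0.38 = 0.2728

0.2728


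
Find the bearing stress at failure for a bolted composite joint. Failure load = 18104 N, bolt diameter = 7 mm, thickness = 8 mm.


sigma_br = F/(d*h) = 18104/(7*8) = 323.3 MPa

323.3 MPa


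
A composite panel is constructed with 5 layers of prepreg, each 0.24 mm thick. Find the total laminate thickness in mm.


h = n * t_ply = 5 * 0.24 = 1.2 mm

1.2 mm


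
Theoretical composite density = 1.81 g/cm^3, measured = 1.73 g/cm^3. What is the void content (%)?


Void% = (rho_theo - rho_actual)/rho_theo * 100 = (1.81 - 1.73)/1.81 * 100 = 4.42%

4.42%


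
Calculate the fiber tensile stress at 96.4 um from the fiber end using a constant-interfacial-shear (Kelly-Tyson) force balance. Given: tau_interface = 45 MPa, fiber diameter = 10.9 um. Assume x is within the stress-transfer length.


Force balance: sigma_f * (pi*d^2/4) = tau * (pi*d) * x  ->  sigma_f = 4 * tau * x / d
sigma_f = 4 * 45 * 96.4 / 10.9 = 1591.9 MPa

1591.9 MPa


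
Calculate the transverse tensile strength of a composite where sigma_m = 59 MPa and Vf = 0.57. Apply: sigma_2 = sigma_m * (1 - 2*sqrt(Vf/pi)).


factor = 1 - 2*sqrt(0.57/pi) = 0.1481
sigma_2 = 59 * 0.1481 = 8.74 MPa

8.74 MPa


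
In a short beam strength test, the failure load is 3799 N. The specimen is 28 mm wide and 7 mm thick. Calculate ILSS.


ILSS = 3F/(4bh) = 3*3799/(4*28*7) = 14.54 MPa

14.54 MPa


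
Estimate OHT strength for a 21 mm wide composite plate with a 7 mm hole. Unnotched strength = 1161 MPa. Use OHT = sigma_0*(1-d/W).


OHT = sigma_0*(1-d/W) = 1161*(1-7/21) = 774.0 MPa

774.0 MPa


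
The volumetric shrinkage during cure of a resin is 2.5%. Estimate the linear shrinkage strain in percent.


Linear shrinkage ≈ vol_shrink/3 = 2.5/3 = 0.833%

0.833%


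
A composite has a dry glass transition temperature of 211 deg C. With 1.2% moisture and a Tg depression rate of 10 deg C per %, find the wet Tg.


Tg_wet = Tg_dry - k*moisture = 211 - 10*1.2 = 199.0 deg C

199.0 deg C


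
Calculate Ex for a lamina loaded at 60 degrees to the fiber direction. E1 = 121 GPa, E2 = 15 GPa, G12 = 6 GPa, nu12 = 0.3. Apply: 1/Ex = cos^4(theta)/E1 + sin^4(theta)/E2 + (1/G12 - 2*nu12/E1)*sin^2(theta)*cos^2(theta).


cos^4(60) = 0.0625, sin^4(60) = 0.5625, sin^2(60)*cos^2(60) = 0.1875
1/G12 - 2*nu12/E1 = 1/6 - 2*0.3/121 = 0.161708 GPa^-1
1/Ex = 0.0625/121 + 0.5625/15 + 0.161708*0.1875 = 0.0683368 GPa^-1
Ex = 14.63 GPa

14.63 GPa


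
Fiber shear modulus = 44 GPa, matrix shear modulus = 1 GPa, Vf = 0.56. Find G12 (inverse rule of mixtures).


1/G12 = Vf/Gf + (1-Vf)/Gm = 0.56/44 + 0.44/1
G12 = 2.21 GPa

2.21 GPa


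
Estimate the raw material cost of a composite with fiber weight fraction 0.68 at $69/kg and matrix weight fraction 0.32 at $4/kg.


Cost = cost_f*Wf + cost_m*Wm = 69*0.68 + 4*0.32 = $48.2/kg

$48.2/kg


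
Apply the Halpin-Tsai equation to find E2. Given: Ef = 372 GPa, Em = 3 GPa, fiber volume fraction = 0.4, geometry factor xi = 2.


eta = (Ef/Em - 1)/(Ef/Em + xi) = (124.0 - 1)/(124.0 + 2) = 0.9762
E2 = Em*(1+xi*eta*Vf)/(1-eta*Vf) = 8.77 GPa

8.77 GPa


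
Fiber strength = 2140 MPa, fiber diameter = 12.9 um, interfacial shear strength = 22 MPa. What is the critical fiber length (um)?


Lc = sigma_f * d / (2 * tau_i) = 2140 * 12.9 / (2 * 22) = 627.4 um

627.4 um


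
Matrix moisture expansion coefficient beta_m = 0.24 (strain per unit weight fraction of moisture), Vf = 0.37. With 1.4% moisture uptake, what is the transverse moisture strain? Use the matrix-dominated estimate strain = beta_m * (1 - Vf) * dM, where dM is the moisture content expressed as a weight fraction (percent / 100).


dM = 1.4/100 = 0.014
strain = beta_m * (1-Vf) * dM = 0.24 * 0.63 * 0.014 = 0.0021168

0.0021168


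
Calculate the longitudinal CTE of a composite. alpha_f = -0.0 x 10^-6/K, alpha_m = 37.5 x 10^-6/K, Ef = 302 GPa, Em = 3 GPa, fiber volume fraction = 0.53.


E1 = Ef*Vf + Em*(1-Vf) = 161.47
alpha_1 = (alpha_f*Ef*Vf + alpha_m*Em*(1-Vf))/E1 = 0.33 x 10^-6/K

0.33 x 10^-6/K


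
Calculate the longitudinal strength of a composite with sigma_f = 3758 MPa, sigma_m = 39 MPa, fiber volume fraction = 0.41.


sigma_1 = sigma_f*Vf + sigma_m*(1-Vf) = 3758*0.41 + 39*0.59 = 1563.8 MPa

1563.8 MPa


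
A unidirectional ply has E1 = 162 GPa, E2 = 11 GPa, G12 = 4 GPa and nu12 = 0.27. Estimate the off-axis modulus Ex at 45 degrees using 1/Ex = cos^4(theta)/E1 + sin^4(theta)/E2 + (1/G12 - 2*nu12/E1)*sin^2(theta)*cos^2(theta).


cos^4(45) = 0.25, sin^4(45) = 0.25, sin^2(45)*cos^2(45) = 0.25
1/G12 - 2*nu12/E1 = 1/4 - 2*0.27/162 = 0.246667 GPa^-1
1/Ex = 0.25/162 + 0.25/11 + 0.246667*0.25 = 0.0859371 GPa^-1
Ex = 11.64 GPa

11.64 GPa


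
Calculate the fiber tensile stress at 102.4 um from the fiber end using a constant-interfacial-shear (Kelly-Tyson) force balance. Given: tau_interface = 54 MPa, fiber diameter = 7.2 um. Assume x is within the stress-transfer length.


Force balance: sigma_f * (pi*d^2/4) = tau * (pi*d) * x  ->  sigma_f = 4 * tau * x / d
sigma_f = 4 * 54 * 102.4 / 7.2 = 3072.0 MPa

3072.0 MPa


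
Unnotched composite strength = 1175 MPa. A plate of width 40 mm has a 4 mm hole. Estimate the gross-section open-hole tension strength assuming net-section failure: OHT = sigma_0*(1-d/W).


OHT = sigma_0*(1-d/W) = 1175*(1-4/40) = 1057.5 MPa

1057.5 MPa


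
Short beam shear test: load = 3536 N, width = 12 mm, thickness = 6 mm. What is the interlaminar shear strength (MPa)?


ILSS = 3F/(4bh) = 3*3536/(4*12*6) = 36.83 MPa

36.83 MPa


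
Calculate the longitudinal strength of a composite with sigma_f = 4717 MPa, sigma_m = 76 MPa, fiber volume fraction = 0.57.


sigma_1 = sigma_f*Vf + sigma_m*(1-Vf) = 4717*0.57 + 76*0.43 = 2721.4 MPa

2721.4 MPa


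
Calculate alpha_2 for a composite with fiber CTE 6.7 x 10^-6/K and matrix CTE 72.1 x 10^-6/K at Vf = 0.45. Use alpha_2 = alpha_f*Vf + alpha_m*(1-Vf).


alpha_2 = alpha_f*Vf + alpha_m*(1-Vf) = 6.7*0.45 + 72.1*0.55 = 42.7 x 10^-6/K

42.7 x 10^-6/K


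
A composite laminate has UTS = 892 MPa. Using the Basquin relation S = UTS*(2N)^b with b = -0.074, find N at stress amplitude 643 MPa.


N = 0.5 * (S/UTS)^(1/b) = 0.5 * (643/892)^(1/-0.074) = 41.6839 cycles

41.6839 cycles


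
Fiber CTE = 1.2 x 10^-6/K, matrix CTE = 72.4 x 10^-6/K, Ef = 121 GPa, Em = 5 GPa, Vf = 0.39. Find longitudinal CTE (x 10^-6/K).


E1 = Ef*Vf + Em*(1-Vf) = 50.24
alpha_1 = (alpha_f*Ef*Vf + alpha_m*Em*(1-Vf))/E1 = 5.52 x 10^-6/K

5.52 x 10^-6/K


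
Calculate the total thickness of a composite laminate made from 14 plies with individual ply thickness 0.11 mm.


h = n * t_ply = 14 * 0.11 = 1.54 mm

1.54 mm


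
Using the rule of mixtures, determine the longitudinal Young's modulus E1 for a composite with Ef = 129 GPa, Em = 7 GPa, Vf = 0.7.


E1 = Ef*Vf + Em*(1-Vf) = 129*0.7 + 7*0.3 = 92.4 GPa

92.4 GPa


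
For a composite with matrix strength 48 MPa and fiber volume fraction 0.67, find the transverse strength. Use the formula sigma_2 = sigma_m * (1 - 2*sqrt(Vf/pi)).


factor = 1 - 2*sqrt(0.67/pi) = 0.0764
sigma_2 = 48 * 0.0764 = 3.67 MPa

3.67 MPa


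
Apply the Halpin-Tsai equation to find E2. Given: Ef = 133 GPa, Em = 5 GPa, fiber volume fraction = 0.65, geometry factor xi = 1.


eta = (Ef/Em - 1)/(Ef/Em + xi) = (26.6 - 1)/(26.6 + 1) = 0.9275
E2 = Em*(1+xi*eta*Vf)/(1-eta*Vf) = 20.18 GPa

20.18 GPa


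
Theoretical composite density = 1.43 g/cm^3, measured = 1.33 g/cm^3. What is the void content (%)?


Void% = (rho_theo - rho_actual)/rho_theo * 100 = (1.43 - 1.33)/1.43 * 100 = 6.99%

6.99%


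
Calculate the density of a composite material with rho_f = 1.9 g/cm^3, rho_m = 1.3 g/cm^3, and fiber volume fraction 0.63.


rho_c = rho_f*Vf + rho_m*(1-Vf) = 1.9*0.63 + 1.3*0.37 = 1.678 g/cm^3

1.678 g/cm^3


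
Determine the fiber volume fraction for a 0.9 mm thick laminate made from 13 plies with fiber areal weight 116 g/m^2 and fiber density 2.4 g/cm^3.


Vf = n * FAW / (rho_f * h * 1000) = 13 * 116 / (2.4 * 0.9 * 1000) = 0.6981

0.6981


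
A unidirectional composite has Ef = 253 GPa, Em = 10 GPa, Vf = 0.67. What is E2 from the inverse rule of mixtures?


1/E2 = Vf/Ef + (1-Vf)/Em = 0.67/253 + 0.33/10
E2 = 28.05 GPa

28.05 GPa


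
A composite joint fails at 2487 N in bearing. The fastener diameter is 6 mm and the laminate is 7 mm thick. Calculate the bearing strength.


sigma_br = F/(d*h) = 2487/(6*7) = 59.2 MPa

59.2 MPa


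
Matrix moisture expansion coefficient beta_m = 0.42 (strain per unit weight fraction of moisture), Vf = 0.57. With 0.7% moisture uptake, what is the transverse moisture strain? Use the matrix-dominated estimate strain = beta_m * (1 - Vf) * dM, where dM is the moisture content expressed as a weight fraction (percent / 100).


dM = 0.7/100 = 0.007
strain = beta_m * (1-Vf) * dM = 0.42 * 0.43 * 0.007 = 0.0012642

0.0012642
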